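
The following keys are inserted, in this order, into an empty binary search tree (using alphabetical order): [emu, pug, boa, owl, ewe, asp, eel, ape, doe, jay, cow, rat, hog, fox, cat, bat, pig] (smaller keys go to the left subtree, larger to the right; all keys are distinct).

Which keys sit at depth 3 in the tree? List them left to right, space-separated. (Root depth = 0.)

Resulting structure (node: left, right):
  emu: L=boa, R=pug
  pug: L=owl, R=rat
  boa: L=asp, R=eel
  owl: L=ewe, R=pig
  ewe: L=–, R=jay
  asp: L=ape, R=bat
  eel: L=doe, R=–
  ape: L=–, R=–
  doe: L=cow, R=–
  jay: L=hog, R=–
  cow: L=cat, R=–
  rat: L=–, R=–
  hog: L=fox, R=–
  fox: L=–, R=–
  cat: L=–, R=–
  bat: L=–, R=–
  pig: L=–, R=–

ape bat doe ewe pig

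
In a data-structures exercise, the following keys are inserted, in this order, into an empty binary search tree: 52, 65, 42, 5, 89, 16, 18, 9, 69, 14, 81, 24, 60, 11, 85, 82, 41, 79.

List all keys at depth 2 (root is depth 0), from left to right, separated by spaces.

52: root
65: right child of 52 (depth 1)
42: left child of 52 (depth 1)
5: left child of 42 (depth 2)
89: right child of 65 (depth 2)
16: right child of 5 (depth 3)
18: right child of 16 (depth 4)
9: left child of 16 (depth 4)
69: left child of 89 (depth 3)
14: right child of 9 (depth 5)
81: right child of 69 (depth 4)
24: right child of 18 (depth 5)
60: left child of 65 (depth 2)
11: left child of 14 (depth 6)
85: right child of 81 (depth 5)
82: left child of 85 (depth 6)
41: right child of 24 (depth 6)
79: left child of 81 (depth 5)

5 60 89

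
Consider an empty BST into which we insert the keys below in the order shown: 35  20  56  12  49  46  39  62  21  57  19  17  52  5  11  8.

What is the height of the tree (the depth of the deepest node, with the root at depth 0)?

Insert 35: tree is empty, so 35 becomes the root.
Insert 20: 20 < 35 → go left. Place as left child of 35.
Insert 56: 56 > 35 → go right. Place as right child of 35.
Insert 12: 12 < 35 → go left; 12 < 20 → go left. Place as left child of 20.
Insert 49: 49 > 35 → go right; 49 < 56 → go left. Place as left child of 56.
Insert 46: 46 > 35 → go right; 46 < 56 → go left; 46 < 49 → go left. Place as left child of 49.
Insert 39: 39 > 35 → go right; 39 < 56 → go left; 39 < 49 → go left; 39 < 46 → go left. Place as left child of 46.
Insert 62: 62 > 35 → go right; 62 > 56 → go right. Place as right child of 56.
Insert 21: 21 < 35 → go left; 21 > 20 → go right. Place as right child of 20.
Insert 57: 57 > 35 → go right; 57 > 56 → go right; 57 < 62 → go left. Place as left child of 62.
Insert 19: 19 < 35 → go left; 19 < 20 → go left; 19 > 12 → go right. Place as right child of 12.
Insert 17: 17 < 35 → go left; 17 < 20 → go left; 17 > 12 → go right; 17 < 19 → go left. Place as left child of 19.
Insert 52: 52 > 35 → go right; 52 < 56 → go left; 52 > 49 → go right. Place as right child of 49.
Insert 5: 5 < 35 → go left; 5 < 20 → go left; 5 < 12 → go left. Place as left child of 12.
Insert 11: 11 < 35 → go left; 11 < 20 → go left; 11 < 12 → go left; 11 > 5 → go right. Place as right child of 5.
Insert 8: 8 < 35 → go left; 8 < 20 → go left; 8 < 12 → go left; 8 > 5 → go right; 8 < 11 → go left. Place as left child of 11.

The deepest node is 8 at depth 5.

5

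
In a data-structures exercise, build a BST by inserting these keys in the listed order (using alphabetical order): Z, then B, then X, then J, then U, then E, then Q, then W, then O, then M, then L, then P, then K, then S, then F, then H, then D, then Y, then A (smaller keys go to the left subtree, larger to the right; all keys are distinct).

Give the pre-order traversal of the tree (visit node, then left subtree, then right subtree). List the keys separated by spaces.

Insert Z: tree is empty, so Z becomes the root.
Insert B: B < Z → go left. Place as left child of Z.
Insert X: X < Z → go left; X > B → go right. Place as right child of B.
Insert J: J < Z → go left; J > B → go right; J < X → go left. Place as left child of X.
Insert U: U < Z → go left; U > B → go right; U < X → go left; U > J → go right. Place as right child of J.
Insert E: E < Z → go left; E > B → go right; E < X → go left; E < J → go left. Place as left child of J.
Insert Q: Q < Z → go left; Q > B → go right; Q < X → go left; Q > J → go right; Q < U → go left. Place as left child of U.
Insert W: W < Z → go left; W > B → go right; W < X → go left; W > J → go right; W > U → go right. Place as right child of U.
Insert O: O < Z → go left; O > B → go right; O < X → go left; O > J → go right; O < U → go left; O < Q → go left. Place as left child of Q.
Insert M: M < Z → go left; M > B → go right; M < X → go left; M > J → go right; M < U → go left; M < Q → go left; M < O → go left. Place as left child of O.
Insert L: L < Z → go left; L > B → go right; L < X → go left; L > J → go right; L < U → go left; L < Q → go left; L < O → go left; L < M → go left. Place as left child of M.
Insert P: P < Z → go left; P > B → go right; P < X → go left; P > J → go right; P < U → go left; P < Q → go left; P > O → go right. Place as right child of O.
Insert K: K < Z → go left; K > B → go right; K < X → go left; K > J → go right; K < U → go left; K < Q → go left; K < O → go left; K < M → go left; K < L → go left. Place as left child of L.
Insert S: S < Z → go left; S > B → go right; S < X → go left; S > J → go right; S < U → go left; S > Q → go right. Place as right child of Q.
Insert F: F < Z → go left; F > B → go right; F < X → go left; F < J → go left; F > E → go right. Place as right child of E.
Insert H: H < Z → go left; H > B → go right; H < X → go left; H < J → go left; H > E → go right; H > F → go right. Place as right child of F.
Insert D: D < Z → go left; D > B → go right; D < X → go left; D < J → go left; D < E → go left. Place as left child of E.
Insert Y: Y < Z → go left; Y > B → go right; Y > X → go right. Place as right child of X.
Insert A: A < Z → go left; A < B → go left. Place as left child of B.

Z B A X J E D F H U Q O M L K P S W Y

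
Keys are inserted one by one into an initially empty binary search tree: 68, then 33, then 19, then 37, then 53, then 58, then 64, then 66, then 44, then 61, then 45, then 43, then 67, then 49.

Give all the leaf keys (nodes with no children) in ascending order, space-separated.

19 43 49 61 67

68: root
33: left child of 68 (depth 1)
19: left child of 33 (depth 2)
37: right child of 33 (depth 2)
53: right child of 37 (depth 3)
58: right child of 53 (depth 4)
64: right child of 58 (depth 5)
66: right child of 64 (depth 6)
44: left child of 53 (depth 4)
61: left child of 64 (depth 6)
45: right child of 44 (depth 5)
43: left child of 44 (depth 5)
67: right child of 66 (depth 7)
49: right child of 45 (depth 6)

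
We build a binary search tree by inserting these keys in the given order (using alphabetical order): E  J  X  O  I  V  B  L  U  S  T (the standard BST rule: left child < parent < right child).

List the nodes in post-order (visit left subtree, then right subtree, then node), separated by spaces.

Resulting structure (node: left, right):
  E: L=B, R=J
  J: L=I, R=X
  X: L=O, R=–
  O: L=L, R=V
  I: L=–, R=–
  V: L=U, R=–
  B: L=–, R=–
  L: L=–, R=–
  U: L=S, R=–
  S: L=–, R=T
  T: L=–, R=–

B I L T S U V O X J E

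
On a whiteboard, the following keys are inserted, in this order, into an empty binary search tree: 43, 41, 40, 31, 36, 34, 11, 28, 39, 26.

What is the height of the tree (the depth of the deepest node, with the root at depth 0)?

Resulting structure (node: left, right):
  43: L=41, R=–
  41: L=40, R=–
  40: L=31, R=–
  31: L=11, R=36
  36: L=34, R=39
  34: L=–, R=–
  11: L=–, R=28
  28: L=26, R=–
  39: L=–, R=–
  26: L=–, R=–

The deepest node is 26 at depth 6.

6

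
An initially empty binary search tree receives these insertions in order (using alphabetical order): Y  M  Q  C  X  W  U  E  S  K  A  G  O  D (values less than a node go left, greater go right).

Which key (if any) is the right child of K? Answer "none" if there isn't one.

Y: root
M: left child of Y (depth 1)
Q: right child of M (depth 2)
C: left child of M (depth 2)
X: right child of Q (depth 3)
W: left child of X (depth 4)
U: left child of W (depth 5)
E: right child of C (depth 3)
S: left child of U (depth 6)
K: right child of E (depth 4)
A: left child of C (depth 3)
G: left child of K (depth 5)
O: left child of Q (depth 3)
D: left child of E (depth 4)

none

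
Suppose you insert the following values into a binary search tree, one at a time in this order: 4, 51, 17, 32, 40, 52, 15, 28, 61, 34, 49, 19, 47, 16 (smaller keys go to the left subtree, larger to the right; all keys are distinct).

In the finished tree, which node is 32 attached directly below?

4: root
51: right child of 4 (depth 1)
17: left child of 51 (depth 2)
32: right child of 17 (depth 3)
40: right child of 32 (depth 4)
52: right child of 51 (depth 2)
15: left child of 17 (depth 3)
28: left child of 32 (depth 4)
61: right child of 52 (depth 3)
34: left child of 40 (depth 5)
49: right child of 40 (depth 5)
19: left child of 28 (depth 5)
47: left child of 49 (depth 6)
16: right child of 15 (depth 4)

17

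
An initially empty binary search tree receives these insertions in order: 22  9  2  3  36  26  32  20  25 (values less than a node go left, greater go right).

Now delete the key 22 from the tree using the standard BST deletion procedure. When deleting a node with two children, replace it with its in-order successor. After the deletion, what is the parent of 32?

26

22: root
9: left child of 22 (depth 1)
2: left child of 9 (depth 2)
3: right child of 2 (depth 3)
36: right child of 22 (depth 1)
26: left child of 36 (depth 2)
32: right child of 26 (depth 3)
20: right child of 9 (depth 2)
25: left child of 26 (depth 3)

Delete 22 (two children — replace with in-order successor).
After deletion, 32's parent is 26.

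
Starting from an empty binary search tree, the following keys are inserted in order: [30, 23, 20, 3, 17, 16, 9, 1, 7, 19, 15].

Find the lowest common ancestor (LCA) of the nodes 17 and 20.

20

Resulting structure (node: left, right):
  30: L=23, R=–
  23: L=20, R=–
  20: L=3, R=–
  3: L=1, R=17
  17: L=16, R=19
  16: L=9, R=–
  9: L=7, R=15
  1: L=–, R=–
  7: L=–, R=–
  19: L=–, R=–
  15: L=–, R=–

Path to 17: 30 → 23 → 20 → 3 → 17
Path to 20: 30 → 23 → 20
20 lies on both paths and is an ancestor of the other node.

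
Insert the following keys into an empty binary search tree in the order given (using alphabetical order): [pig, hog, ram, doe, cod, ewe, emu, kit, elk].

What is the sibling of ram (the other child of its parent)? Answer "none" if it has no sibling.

Insert pig: tree is empty, so pig becomes the root.
Insert hog: hog < pig → go left. Place as left child of pig.
Insert ram: ram > pig → go right. Place as right child of pig.
Insert doe: doe < pig → go left; doe < hog → go left. Place as left child of hog.
Insert cod: cod < pig → go left; cod < hog → go left; cod < doe → go left. Place as left child of doe.
Insert ewe: ewe < pig → go left; ewe < hog → go left; ewe > doe → go right. Place as right child of doe.
Insert emu: emu < pig → go left; emu < hog → go left; emu > doe → go right; emu < ewe → go left. Place as left child of ewe.
Insert kit: kit < pig → go left; kit > hog → go right. Place as right child of hog.
Insert elk: elk < pig → go left; elk < hog → go left; elk > doe → go right; elk < ewe → go left; elk < emu → go left. Place as left child of emu.

ram's parent is pig; the other child of pig is hog.

hog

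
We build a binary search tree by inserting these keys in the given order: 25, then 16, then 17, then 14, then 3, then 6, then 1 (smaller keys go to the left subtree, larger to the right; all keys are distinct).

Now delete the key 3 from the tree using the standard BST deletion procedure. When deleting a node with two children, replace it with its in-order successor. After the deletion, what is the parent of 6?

Resulting structure (node: left, right):
  25: L=16, R=–
  16: L=14, R=17
  17: L=–, R=–
  14: L=3, R=–
  3: L=1, R=6
  6: L=–, R=–
  1: L=–, R=–

Delete 3 (two children — replace with in-order successor).
After deletion, 6's parent is 14.

14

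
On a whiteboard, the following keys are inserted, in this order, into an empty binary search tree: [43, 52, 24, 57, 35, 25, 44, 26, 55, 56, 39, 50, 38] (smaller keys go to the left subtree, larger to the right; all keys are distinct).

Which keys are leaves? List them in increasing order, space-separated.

26 38 50 56

Resulting structure (node: left, right):
  43: L=24, R=52
  52: L=44, R=57
  24: L=–, R=35
  57: L=55, R=–
  35: L=25, R=39
  25: L=–, R=26
  44: L=–, R=50
  26: L=–, R=–
  55: L=–, R=56
  56: L=–, R=–
  39: L=38, R=–
  50: L=–, R=–
  38: L=–, R=–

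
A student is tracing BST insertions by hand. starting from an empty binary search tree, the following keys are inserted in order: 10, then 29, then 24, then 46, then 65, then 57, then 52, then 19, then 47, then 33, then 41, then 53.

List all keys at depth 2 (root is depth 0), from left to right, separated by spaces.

Insert 10: tree is empty, so 10 becomes the root.
Insert 29: 29 > 10 → go right. Place as right child of 10.
Insert 24: 24 > 10 → go right; 24 < 29 → go left. Place as left child of 29.
Insert 46: 46 > 10 → go right; 46 > 29 → go right. Place as right child of 29.
Insert 65: 65 > 10 → go right; 65 > 29 → go right; 65 > 46 → go right. Place as right child of 46.
Insert 57: 57 > 10 → go right; 57 > 29 → go right; 57 > 46 → go right; 57 < 65 → go left. Place as left child of 65.
Insert 52: 52 > 10 → go right; 52 > 29 → go right; 52 > 46 → go right; 52 < 65 → go left; 52 < 57 → go left. Place as left child of 57.
Insert 19: 19 > 10 → go right; 19 < 29 → go left; 19 < 24 → go left. Place as left child of 24.
Insert 47: 47 > 10 → go right; 47 > 29 → go right; 47 > 46 → go right; 47 < 65 → go left; 47 < 57 → go left; 47 < 52 → go left. Place as left child of 52.
Insert 33: 33 > 10 → go right; 33 > 29 → go right; 33 < 46 → go left. Place as left child of 46.
Insert 41: 41 > 10 → go right; 41 > 29 → go right; 41 < 46 → go left; 41 > 33 → go right. Place as right child of 33.
Insert 53: 53 > 10 → go right; 53 > 29 → go right; 53 > 46 → go right; 53 < 65 → go left; 53 < 57 → go left; 53 > 52 → go right. Place as right child of 52.

24 46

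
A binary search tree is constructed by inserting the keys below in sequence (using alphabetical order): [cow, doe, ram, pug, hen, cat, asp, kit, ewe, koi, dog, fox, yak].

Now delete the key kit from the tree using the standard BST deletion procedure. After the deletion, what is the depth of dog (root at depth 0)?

6

Insert cow: tree is empty, so cow becomes the root.
Insert doe: doe > cow → go right. Place as right child of cow.
Insert ram: ram > cow → go right; ram > doe → go right. Place as right child of doe.
Insert pug: pug > cow → go right; pug > doe → go right; pug < ram → go left. Place as left child of ram.
Insert hen: hen > cow → go right; hen > doe → go right; hen < ram → go left; hen < pug → go left. Place as left child of pug.
Insert cat: cat < cow → go left. Place as left child of cow.
Insert asp: asp < cow → go left; asp < cat → go left. Place as left child of cat.
Insert kit: kit > cow → go right; kit > doe → go right; kit < ram → go left; kit < pug → go left; kit > hen → go right. Place as right child of hen.
Insert ewe: ewe > cow → go right; ewe > doe → go right; ewe < ram → go left; ewe < pug → go left; ewe < hen → go left. Place as left child of hen.
Insert koi: koi > cow → go right; koi > doe → go right; koi < ram → go left; koi < pug → go left; koi > hen → go right; koi > kit → go right. Place as right child of kit.
Insert dog: dog > cow → go right; dog > doe → go right; dog < ram → go left; dog < pug → go left; dog < hen → go left; dog < ewe → go left. Place as left child of ewe.
Insert fox: fox > cow → go right; fox > doe → go right; fox < ram → go left; fox < pug → go left; fox < hen → go left; fox > ewe → go right. Place as right child of ewe.
Insert yak: yak > cow → go right; yak > doe → go right; yak > ram → go right. Place as right child of ram.

Delete kit (at most one child — splice it out).
After deletion, path to dog: cow → doe → ram → pug → hen → ewe → dog.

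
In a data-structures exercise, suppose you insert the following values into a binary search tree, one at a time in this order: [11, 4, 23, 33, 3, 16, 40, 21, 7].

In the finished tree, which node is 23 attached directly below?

11

11: root
4: left child of 11 (depth 1)
23: right child of 11 (depth 1)
33: right child of 23 (depth 2)
3: left child of 4 (depth 2)
16: left child of 23 (depth 2)
40: right child of 33 (depth 3)
21: right child of 16 (depth 3)
7: right child of 4 (depth 2)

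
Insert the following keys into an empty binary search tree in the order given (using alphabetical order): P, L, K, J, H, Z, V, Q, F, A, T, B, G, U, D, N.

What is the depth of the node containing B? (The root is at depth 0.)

P: root
L: left child of P (depth 1)
K: left child of L (depth 2)
J: left child of K (depth 3)
H: left child of J (depth 4)
Z: right child of P (depth 1)
V: left child of Z (depth 2)
Q: left child of V (depth 3)
F: left child of H (depth 5)
A: left child of F (depth 6)
T: right child of Q (depth 4)
B: right child of A (depth 7)
G: right child of F (depth 6)
U: right child of T (depth 5)
D: right child of B (depth 8)
N: right child of L (depth 2)

Path to B: P → L → K → J → H → F → A → B, which is 7 edges.

7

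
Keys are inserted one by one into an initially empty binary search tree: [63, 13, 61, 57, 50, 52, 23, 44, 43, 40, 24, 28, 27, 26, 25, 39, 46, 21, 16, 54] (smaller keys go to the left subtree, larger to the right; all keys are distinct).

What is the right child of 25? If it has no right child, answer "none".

63: root
13: left child of 63 (depth 1)
61: right child of 13 (depth 2)
57: left child of 61 (depth 3)
50: left child of 57 (depth 4)
52: right child of 50 (depth 5)
23: left child of 50 (depth 5)
44: right child of 23 (depth 6)
43: left child of 44 (depth 7)
40: left child of 43 (depth 8)
24: left child of 40 (depth 9)
28: right child of 24 (depth 10)
27: left child of 28 (depth 11)
26: left child of 27 (depth 12)
25: left child of 26 (depth 13)
39: right child of 28 (depth 11)
46: right child of 44 (depth 7)
21: left child of 23 (depth 6)
16: left child of 21 (depth 7)
54: right child of 52 (depth 6)

none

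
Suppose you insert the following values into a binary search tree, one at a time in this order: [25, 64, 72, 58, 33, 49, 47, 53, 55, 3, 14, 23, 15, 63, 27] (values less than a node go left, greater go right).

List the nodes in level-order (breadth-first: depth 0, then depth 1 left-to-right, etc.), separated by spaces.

Insert 25: tree is empty, so 25 becomes the root.
Insert 64: 64 > 25 → go right. Place as right child of 25.
Insert 72: 72 > 25 → go right; 72 > 64 → go right. Place as right child of 64.
Insert 58: 58 > 25 → go right; 58 < 64 → go left. Place as left child of 64.
Insert 33: 33 > 25 → go right; 33 < 64 → go left; 33 < 58 → go left. Place as left child of 58.
Insert 49: 49 > 25 → go right; 49 < 64 → go left; 49 < 58 → go left; 49 > 33 → go right. Place as right child of 33.
Insert 47: 47 > 25 → go right; 47 < 64 → go left; 47 < 58 → go left; 47 > 33 → go right; 47 < 49 → go left. Place as left child of 49.
Insert 53: 53 > 25 → go right; 53 < 64 → go left; 53 < 58 → go left; 53 > 33 → go right; 53 > 49 → go right. Place as right child of 49.
Insert 55: 55 > 25 → go right; 55 < 64 → go left; 55 < 58 → go left; 55 > 33 → go right; 55 > 49 → go right; 55 > 53 → go right. Place as right child of 53.
Insert 3: 3 < 25 → go left. Place as left child of 25.
Insert 14: 14 < 25 → go left; 14 > 3 → go right. Place as right child of 3.
Insert 23: 23 < 25 → go left; 23 > 3 → go right; 23 > 14 → go right. Place as right child of 14.
Insert 15: 15 < 25 → go left; 15 > 3 → go right; 15 > 14 → go right; 15 < 23 → go left. Place as left child of 23.
Insert 63: 63 > 25 → go right; 63 < 64 → go left; 63 > 58 → go right. Place as right child of 58.
Insert 27: 27 > 25 → go right; 27 < 64 → go left; 27 < 58 → go left; 27 < 33 → go left. Place as left child of 33.

25 3 64 14 58 72 23 33 63 15 27 49 47 53 55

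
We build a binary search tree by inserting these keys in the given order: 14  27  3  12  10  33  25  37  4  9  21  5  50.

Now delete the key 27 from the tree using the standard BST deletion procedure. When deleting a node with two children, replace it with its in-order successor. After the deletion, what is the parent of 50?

37

Resulting structure (node: left, right):
  14: L=3, R=27
  27: L=25, R=33
  3: L=–, R=12
  12: L=10, R=–
  10: L=4, R=–
  33: L=–, R=37
  25: L=21, R=–
  37: L=–, R=50
  4: L=–, R=9
  9: L=5, R=–
  21: L=–, R=–
  5: L=–, R=–
  50: L=–, R=–

Delete 27 (two children — replace with in-order successor).
After deletion, 50's parent is 37.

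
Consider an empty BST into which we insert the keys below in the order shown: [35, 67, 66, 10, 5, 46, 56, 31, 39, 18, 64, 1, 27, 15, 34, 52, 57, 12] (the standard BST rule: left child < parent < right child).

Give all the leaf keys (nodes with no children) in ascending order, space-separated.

1 12 27 34 39 52 57

35: root
67: right child of 35 (depth 1)
66: left child of 67 (depth 2)
10: left child of 35 (depth 1)
5: left child of 10 (depth 2)
46: left child of 66 (depth 3)
56: right child of 46 (depth 4)
31: right child of 10 (depth 2)
39: left child of 46 (depth 4)
18: left child of 31 (depth 3)
64: right child of 56 (depth 5)
1: left child of 5 (depth 3)
27: right child of 18 (depth 4)
15: left child of 18 (depth 4)
34: right child of 31 (depth 3)
52: left child of 56 (depth 5)
57: left child of 64 (depth 6)
12: left child of 15 (depth 5)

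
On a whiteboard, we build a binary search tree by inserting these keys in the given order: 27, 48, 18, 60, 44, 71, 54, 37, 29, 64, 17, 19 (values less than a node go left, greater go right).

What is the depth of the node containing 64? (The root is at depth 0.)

4

27: root
48: right child of 27 (depth 1)
18: left child of 27 (depth 1)
60: right child of 48 (depth 2)
44: left child of 48 (depth 2)
71: right child of 60 (depth 3)
54: left child of 60 (depth 3)
37: left child of 44 (depth 3)
29: left child of 37 (depth 4)
64: left child of 71 (depth 4)
17: left child of 18 (depth 2)
19: right child of 18 (depth 2)

Path to 64: 27 → 48 → 60 → 71 → 64, which is 4 edges.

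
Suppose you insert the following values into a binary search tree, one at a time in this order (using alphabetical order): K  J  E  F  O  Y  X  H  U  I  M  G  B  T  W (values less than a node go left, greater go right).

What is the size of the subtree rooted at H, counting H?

3

Insert K: tree is empty, so K becomes the root.
Insert J: J < K → go left. Place as left child of K.
Insert E: E < K → go left; E < J → go left. Place as left child of J.
Insert F: F < K → go left; F < J → go left; F > E → go right. Place as right child of E.
Insert O: O > K → go right. Place as right child of K.
Insert Y: Y > K → go right; Y > O → go right. Place as right child of O.
Insert X: X > K → go right; X > O → go right; X < Y → go left. Place as left child of Y.
Insert H: H < K → go left; H < J → go left; H > E → go right; H > F → go right. Place as right child of F.
Insert U: U > K → go right; U > O → go right; U < Y → go left; U < X → go left. Place as left child of X.
Insert I: I < K → go left; I < J → go left; I > E → go right; I > F → go right; I > H → go right. Place as right child of H.
Insert M: M > K → go right; M < O → go left. Place as left child of O.
Insert G: G < K → go left; G < J → go left; G > E → go right; G > F → go right; G < H → go left. Place as left child of H.
Insert B: B < K → go left; B < J → go left; B < E → go left. Place as left child of E.
Insert T: T > K → go right; T > O → go right; T < Y → go left; T < X → go left; T < U → go left. Place as left child of U.
Insert W: W > K → go right; W > O → go right; W < Y → go left; W < X → go left; W > U → go right. Place as right child of U.

Subtree rooted at H contains: H, G, I — 3 nodes.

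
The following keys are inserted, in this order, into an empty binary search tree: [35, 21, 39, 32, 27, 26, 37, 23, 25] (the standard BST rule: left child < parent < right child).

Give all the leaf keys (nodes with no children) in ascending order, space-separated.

25 37

Insert 35: tree is empty, so 35 becomes the root.
Insert 21: 21 < 35 → go left. Place as left child of 35.
Insert 39: 39 > 35 → go right. Place as right child of 35.
Insert 32: 32 < 35 → go left; 32 > 21 → go right. Place as right child of 21.
Insert 27: 27 < 35 → go left; 27 > 21 → go right; 27 < 32 → go left. Place as left child of 32.
Insert 26: 26 < 35 → go left; 26 > 21 → go right; 26 < 32 → go left; 26 < 27 → go left. Place as left child of 27.
Insert 37: 37 > 35 → go right; 37 < 39 → go left. Place as left child of 39.
Insert 23: 23 < 35 → go left; 23 > 21 → go right; 23 < 32 → go left; 23 < 27 → go left; 23 < 26 → go left. Place as left child of 26.
Insert 25: 25 < 35 → go left; 25 > 21 → go right; 25 < 32 → go left; 25 < 27 → go left; 25 < 26 → go left; 25 > 23 → go right. Place as right child of 23.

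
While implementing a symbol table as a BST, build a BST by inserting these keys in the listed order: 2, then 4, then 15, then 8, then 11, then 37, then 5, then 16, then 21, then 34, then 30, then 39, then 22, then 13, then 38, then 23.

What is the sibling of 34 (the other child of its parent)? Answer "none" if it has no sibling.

none

Insert 2: tree is empty, so 2 becomes the root.
Insert 4: 4 > 2 → go right. Place as right child of 2.
Insert 15: 15 > 2 → go right; 15 > 4 → go right. Place as right child of 4.
Insert 8: 8 > 2 → go right; 8 > 4 → go right; 8 < 15 → go left. Place as left child of 15.
Insert 11: 11 > 2 → go right; 11 > 4 → go right; 11 < 15 → go left; 11 > 8 → go right. Place as right child of 8.
Insert 37: 37 > 2 → go right; 37 > 4 → go right; 37 > 15 → go right. Place as right child of 15.
Insert 5: 5 > 2 → go right; 5 > 4 → go right; 5 < 15 → go left; 5 < 8 → go left. Place as left child of 8.
Insert 16: 16 > 2 → go right; 16 > 4 → go right; 16 > 15 → go right; 16 < 37 → go left. Place as left child of 37.
Insert 21: 21 > 2 → go right; 21 > 4 → go right; 21 > 15 → go right; 21 < 37 → go left; 21 > 16 → go right. Place as right child of 16.
Insert 34: 34 > 2 → go right; 34 > 4 → go right; 34 > 15 → go right; 34 < 37 → go left; 34 > 16 → go right; 34 > 21 → go right. Place as right child of 21.
Insert 30: 30 > 2 → go right; 30 > 4 → go right; 30 > 15 → go right; 30 < 37 → go left; 30 > 16 → go right; 30 > 21 → go right; 30 < 34 → go left. Place as left child of 34.
Insert 39: 39 > 2 → go right; 39 > 4 → go right; 39 > 15 → go right; 39 > 37 → go right. Place as right child of 37.
Insert 22: 22 > 2 → go right; 22 > 4 → go right; 22 > 15 → go right; 22 < 37 → go left; 22 > 16 → go right; 22 > 21 → go right; 22 < 34 → go left; 22 < 30 → go left. Place as left child of 30.
Insert 13: 13 > 2 → go right; 13 > 4 → go right; 13 < 15 → go left; 13 > 8 → go right; 13 > 11 → go right. Place as right child of 11.
Insert 38: 38 > 2 → go right; 38 > 4 → go right; 38 > 15 → go right; 38 > 37 → go right; 38 < 39 → go left. Place as left child of 39.
Insert 23: 23 > 2 → go right; 23 > 4 → go right; 23 > 15 → go right; 23 < 37 → go left; 23 > 16 → go right; 23 > 21 → go right; 23 < 34 → go left; 23 < 30 → go left; 23 > 22 → go right. Place as right child of 22.

34's parent is 21, which has only one child.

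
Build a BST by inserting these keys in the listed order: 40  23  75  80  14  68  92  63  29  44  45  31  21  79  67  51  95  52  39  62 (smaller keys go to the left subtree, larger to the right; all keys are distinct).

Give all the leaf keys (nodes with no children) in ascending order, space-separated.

21 39 62 67 79 95

Resulting structure (node: left, right):
  40: L=23, R=75
  23: L=14, R=29
  75: L=68, R=80
  80: L=79, R=92
  14: L=–, R=21
  68: L=63, R=–
  92: L=–, R=95
  63: L=44, R=67
  29: L=–, R=31
  44: L=–, R=45
  45: L=–, R=51
  31: L=–, R=39
  21: L=–, R=–
  79: L=–, R=–
  67: L=–, R=–
  51: L=–, R=52
  95: L=–, R=–
  52: L=–, R=62
  39: L=–, R=–
  62: L=–, R=–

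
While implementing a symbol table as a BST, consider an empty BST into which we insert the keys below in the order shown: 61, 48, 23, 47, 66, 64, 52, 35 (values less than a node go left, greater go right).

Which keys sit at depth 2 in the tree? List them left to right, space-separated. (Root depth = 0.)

Insert 61: tree is empty, so 61 becomes the root.
Insert 48: 48 < 61 → go left. Place as left child of 61.
Insert 23: 23 < 61 → go left; 23 < 48 → go left. Place as left child of 48.
Insert 47: 47 < 61 → go left; 47 < 48 → go left; 47 > 23 → go right. Place as right child of 23.
Insert 66: 66 > 61 → go right. Place as right child of 61.
Insert 64: 64 > 61 → go right; 64 < 66 → go left. Place as left child of 66.
Insert 52: 52 < 61 → go left; 52 > 48 → go right. Place as right child of 48.
Insert 35: 35 < 61 → go left; 35 < 48 → go left; 35 > 23 → go right; 35 < 47 → go left. Place as left child of 47.

23 52 64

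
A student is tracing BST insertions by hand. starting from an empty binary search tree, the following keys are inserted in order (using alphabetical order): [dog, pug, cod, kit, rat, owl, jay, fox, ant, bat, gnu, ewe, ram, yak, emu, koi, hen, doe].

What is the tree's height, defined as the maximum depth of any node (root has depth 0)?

6

dog: root
pug: right child of dog (depth 1)
cod: left child of dog (depth 1)
kit: left child of pug (depth 2)
rat: right child of pug (depth 2)
owl: right child of kit (depth 3)
jay: left child of kit (depth 3)
fox: left child of jay (depth 4)
ant: left child of cod (depth 2)
bat: right child of ant (depth 3)
gnu: right child of fox (depth 5)
ewe: left child of fox (depth 5)
ram: left child of rat (depth 3)
yak: right child of rat (depth 3)
emu: left child of ewe (depth 6)
koi: left child of owl (depth 4)
hen: right child of gnu (depth 6)
doe: right child of cod (depth 2)

The deepest node is emu at depth 6.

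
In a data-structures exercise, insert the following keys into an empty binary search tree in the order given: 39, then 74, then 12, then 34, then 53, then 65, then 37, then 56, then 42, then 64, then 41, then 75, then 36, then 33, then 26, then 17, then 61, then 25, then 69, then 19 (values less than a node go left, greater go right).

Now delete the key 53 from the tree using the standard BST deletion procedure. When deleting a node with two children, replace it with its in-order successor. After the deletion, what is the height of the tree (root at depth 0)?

Resulting structure (node: left, right):
  39: L=12, R=74
  74: L=53, R=75
  12: L=–, R=34
  34: L=33, R=37
  53: L=42, R=65
  65: L=56, R=69
  37: L=36, R=–
  56: L=–, R=64
  42: L=41, R=–
  64: L=61, R=–
  41: L=–, R=–
  75: L=–, R=–
  36: L=–, R=–
  33: L=26, R=–
  26: L=17, R=–
  17: L=–, R=25
  61: L=–, R=–
  25: L=19, R=–
  69: L=–, R=–
  19: L=–, R=–

Delete 53 (two children — replace with in-order successor).
After deletion, deepest node is 19 at depth 7.

7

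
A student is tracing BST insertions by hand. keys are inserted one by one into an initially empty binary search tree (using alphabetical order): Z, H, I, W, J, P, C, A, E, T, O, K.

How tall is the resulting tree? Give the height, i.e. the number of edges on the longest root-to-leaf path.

Insert Z: tree is empty, so Z becomes the root.
Insert H: H < Z → go left. Place as left child of Z.
Insert I: I < Z → go left; I > H → go right. Place as right child of H.
Insert W: W < Z → go left; W > H → go right; W > I → go right. Place as right child of I.
Insert J: J < Z → go left; J > H → go right; J > I → go right; J < W → go left. Place as left child of W.
Insert P: P < Z → go left; P > H → go right; P > I → go right; P < W → go left; P > J → go right. Place as right child of J.
Insert C: C < Z → go left; C < H → go left. Place as left child of H.
Insert A: A < Z → go left; A < H → go left; A < C → go left. Place as left child of C.
Insert E: E < Z → go left; E < H → go left; E > C → go right. Place as right child of C.
Insert T: T < Z → go left; T > H → go right; T > I → go right; T < W → go left; T > J → go right; T > P → go right. Place as right child of P.
Insert O: O < Z → go left; O > H → go right; O > I → go right; O < W → go left; O > J → go right; O < P → go left. Place as left child of P.
Insert K: K < Z → go left; K > H → go right; K > I → go right; K < W → go left; K > J → go right; K < P → go left; K < O → go left. Place as left child of O.

The deepest node is K at depth 7.

7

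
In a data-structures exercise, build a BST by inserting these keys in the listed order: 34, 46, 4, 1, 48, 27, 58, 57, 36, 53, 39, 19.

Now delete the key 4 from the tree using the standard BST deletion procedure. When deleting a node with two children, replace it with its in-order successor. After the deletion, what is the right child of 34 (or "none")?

34: root
46: right child of 34 (depth 1)
4: left child of 34 (depth 1)
1: left child of 4 (depth 2)
48: right child of 46 (depth 2)
27: right child of 4 (depth 2)
58: right child of 48 (depth 3)
57: left child of 58 (depth 4)
36: left child of 46 (depth 2)
53: left child of 57 (depth 5)
39: right child of 36 (depth 3)
19: left child of 27 (depth 3)

Delete 4 (two children — replace with in-order successor).
After deletion, 34's right child: 46.

46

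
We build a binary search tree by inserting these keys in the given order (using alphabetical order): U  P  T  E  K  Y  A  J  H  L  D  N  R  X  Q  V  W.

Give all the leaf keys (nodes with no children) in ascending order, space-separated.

Insert U: tree is empty, so U becomes the root.
Insert P: P < U → go left. Place as left child of U.
Insert T: T < U → go left; T > P → go right. Place as right child of P.
Insert E: E < U → go left; E < P → go left. Place as left child of P.
Insert K: K < U → go left; K < P → go left; K > E → go right. Place as right child of E.
Insert Y: Y > U → go right. Place as right child of U.
Insert A: A < U → go left; A < P → go left; A < E → go left. Place as left child of E.
Insert J: J < U → go left; J < P → go left; J > E → go right; J < K → go left. Place as left child of K.
Insert H: H < U → go left; H < P → go left; H > E → go right; H < K → go left; H < J → go left. Place as left child of J.
Insert L: L < U → go left; L < P → go left; L > E → go right; L > K → go right. Place as right child of K.
Insert D: D < U → go left; D < P → go left; D < E → go left; D > A → go right. Place as right child of A.
Insert N: N < U → go left; N < P → go left; N > E → go right; N > K → go right; N > L → go right. Place as right child of L.
Insert R: R < U → go left; R > P → go right; R < T → go left. Place as left child of T.
Insert X: X > U → go right; X < Y → go left. Place as left child of Y.
Insert Q: Q < U → go left; Q > P → go right; Q < T → go left; Q < R → go left. Place as left child of R.
Insert V: V > U → go right; V < Y → go left; V < X → go left. Place as left child of X.
Insert W: W > U → go right; W < Y → go left; W < X → go left; W > V → go right. Place as right child of V.

D H N Q W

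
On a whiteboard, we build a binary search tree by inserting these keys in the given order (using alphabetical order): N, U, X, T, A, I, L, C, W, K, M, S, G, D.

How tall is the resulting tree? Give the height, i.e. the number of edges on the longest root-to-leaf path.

N: root
U: right child of N (depth 1)
X: right child of U (depth 2)
T: left child of U (depth 2)
A: left child of N (depth 1)
I: right child of A (depth 2)
L: right child of I (depth 3)
C: left child of I (depth 3)
W: left child of X (depth 3)
K: left child of L (depth 4)
M: right child of L (depth 4)
S: left child of T (depth 3)
G: right child of C (depth 4)
D: left child of G (depth 5)

The deepest node is D at depth 5.

5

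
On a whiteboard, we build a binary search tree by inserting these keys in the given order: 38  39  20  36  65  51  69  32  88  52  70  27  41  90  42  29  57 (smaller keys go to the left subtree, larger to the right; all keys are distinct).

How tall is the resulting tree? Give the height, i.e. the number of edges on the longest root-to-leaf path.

5

38: root
39: right child of 38 (depth 1)
20: left child of 38 (depth 1)
36: right child of 20 (depth 2)
65: right child of 39 (depth 2)
51: left child of 65 (depth 3)
69: right child of 65 (depth 3)
32: left child of 36 (depth 3)
88: right child of 69 (depth 4)
52: right child of 51 (depth 4)
70: left child of 88 (depth 5)
27: left child of 32 (depth 4)
41: left child of 51 (depth 4)
90: right child of 88 (depth 5)
42: right child of 41 (depth 5)
29: right child of 27 (depth 5)
57: right child of 52 (depth 5)

The deepest node is 70 at depth 5.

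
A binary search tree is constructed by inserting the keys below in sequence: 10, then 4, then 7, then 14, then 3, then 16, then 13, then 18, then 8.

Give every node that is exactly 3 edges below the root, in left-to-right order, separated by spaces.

10: root
4: left child of 10 (depth 1)
7: right child of 4 (depth 2)
14: right child of 10 (depth 1)
3: left child of 4 (depth 2)
16: right child of 14 (depth 2)
13: left child of 14 (depth 2)
18: right child of 16 (depth 3)
8: right child of 7 (depth 3)

8 18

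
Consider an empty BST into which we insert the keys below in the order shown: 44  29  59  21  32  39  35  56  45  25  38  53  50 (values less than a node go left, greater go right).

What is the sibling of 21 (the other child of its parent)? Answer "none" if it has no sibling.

32

Resulting structure (node: left, right):
  44: L=29, R=59
  29: L=21, R=32
  59: L=56, R=–
  21: L=–, R=25
  32: L=–, R=39
  39: L=35, R=–
  35: L=–, R=38
  56: L=45, R=–
  45: L=–, R=53
  25: L=–, R=–
  38: L=–, R=–
  53: L=50, R=–
  50: L=–, R=–

21's parent is 29; the other child of 29 is 32.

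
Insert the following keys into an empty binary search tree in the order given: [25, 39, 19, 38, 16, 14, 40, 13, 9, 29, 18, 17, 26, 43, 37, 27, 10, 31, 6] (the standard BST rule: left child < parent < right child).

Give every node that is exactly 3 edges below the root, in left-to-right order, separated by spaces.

Insert 25: tree is empty, so 25 becomes the root.
Insert 39: 39 > 25 → go right. Place as right child of 25.
Insert 19: 19 < 25 → go left. Place as left child of 25.
Insert 38: 38 > 25 → go right; 38 < 39 → go left. Place as left child of 39.
Insert 16: 16 < 25 → go left; 16 < 19 → go left. Place as left child of 19.
Insert 14: 14 < 25 → go left; 14 < 19 → go left; 14 < 16 → go left. Place as left child of 16.
Insert 40: 40 > 25 → go right; 40 > 39 → go right. Place as right child of 39.
Insert 13: 13 < 25 → go left; 13 < 19 → go left; 13 < 16 → go left; 13 < 14 → go left. Place as left child of 14.
Insert 9: 9 < 25 → go left; 9 < 19 → go left; 9 < 16 → go left; 9 < 14 → go left; 9 < 13 → go left. Place as left child of 13.
Insert 29: 29 > 25 → go right; 29 < 39 → go left; 29 < 38 → go left. Place as left child of 38.
Insert 18: 18 < 25 → go left; 18 < 19 → go left; 18 > 16 → go right. Place as right child of 16.
Insert 17: 17 < 25 → go left; 17 < 19 → go left; 17 > 16 → go right; 17 < 18 → go left. Place as left child of 18.
Insert 26: 26 > 25 → go right; 26 < 39 → go left; 26 < 38 → go left; 26 < 29 → go left. Place as left child of 29.
Insert 43: 43 > 25 → go right; 43 > 39 → go right; 43 > 40 → go right. Place as right child of 40.
Insert 37: 37 > 25 → go right; 37 < 39 → go left; 37 < 38 → go left; 37 > 29 → go right. Place as right child of 29.
Insert 27: 27 > 25 → go right; 27 < 39 → go left; 27 < 38 → go left; 27 < 29 → go left; 27 > 26 → go right. Place as right child of 26.
Insert 10: 10 < 25 → go left; 10 < 19 → go left; 10 < 16 → go left; 10 < 14 → go left; 10 < 13 → go left; 10 > 9 → go right. Place as right child of 9.
Insert 31: 31 > 25 → go right; 31 < 39 → go left; 31 < 38 → go left; 31 > 29 → go right; 31 < 37 → go left. Place as left child of 37.
Insert 6: 6 < 25 → go left; 6 < 19 → go left; 6 < 16 → go left; 6 < 14 → go left; 6 < 13 → go left; 6 < 9 → go left. Place as left child of 9.

14 18 29 43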